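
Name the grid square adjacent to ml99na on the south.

Latitude subsquare a = 0; −1 → -1, wraps to 23 = x, carry into square.
Latitude square 9; −1 → 8.
The longitude characters are unchanged.

ML98nx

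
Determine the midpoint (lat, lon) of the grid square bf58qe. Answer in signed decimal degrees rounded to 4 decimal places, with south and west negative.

-31.8125, -148.6250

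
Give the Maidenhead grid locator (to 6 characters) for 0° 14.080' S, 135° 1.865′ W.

CI29ls

Offset from 180°W / 90°S: lon 44.9689°, lat 89.7653°.
Field (20°×10°, letters A–R): 44.9689/20 → 2 → C, 89.7653/10 → 8 → I; chars CI.
Square (2°×1°, digits 0–9): 4.9689/2 → 2, 9.7653/1 → 9; chars 29.
Subsquare (5′×2.5′, letters a–x): 0.9689/0.0833333 → 11 → l, 0.7653/0.0416667 → 18 → s; chars ls.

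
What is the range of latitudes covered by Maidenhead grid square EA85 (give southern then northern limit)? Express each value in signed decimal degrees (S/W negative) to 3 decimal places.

-85.000, -84.000

Field E=4, A=0: +4·20° lon, +0·10° lat → SW at lon -100°, lat -90°.
Square 8, 5: +8·2° lon, +5·1° lat → SW at lon -84°, lat -85°.
Cell spans 2° lon × 1° lat.
south -85.000, north -84.000.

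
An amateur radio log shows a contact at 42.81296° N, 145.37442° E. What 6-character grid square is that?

QN22qt

Offset from 180°W / 90°S: lon 325.3744°, lat 132.8130°.
Field (20°×10°, letters A–R): 325.3744/20 → 16 → Q, 132.8130/10 → 13 → N; chars QN.
Square (2°×1°, digits 0–9): 5.3744/2 → 2, 2.8130/1 → 2; chars 22.
Subsquare (5′×2.5′, letters a–x): 1.3744/0.0833333 → 16 → q, 0.8130/0.0416667 → 19 → t; chars qt.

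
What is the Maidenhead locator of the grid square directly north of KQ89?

KR80

Latitude square 9; +1 → 10, wraps to 0, carry into field.
Latitude field Q = 16; +1 → 17 = R.
The longitude characters are unchanged.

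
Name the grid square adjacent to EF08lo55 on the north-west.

Longitude extended square 5; −1 → 4.
Latitude extended square 5; +1 → 6.

EF08lo46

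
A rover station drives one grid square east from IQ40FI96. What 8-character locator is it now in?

Longitude extended square 9; +1 → 10, wraps to 0, carry into subsquare.
Longitude subsquare f = 5; +1 → 6 = g.
The latitude characters are unchanged.

IQ40gi06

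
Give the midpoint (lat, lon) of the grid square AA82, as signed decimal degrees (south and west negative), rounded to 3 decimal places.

-87.500, -163.000

Field A=0, A=0: +0·20° lon, +0·10° lat → SW at lon -180°, lat -90°.
Square 8, 2: +8·2° lon, +2·1° lat → SW at lon -164°, lat -88°.
Cell spans 2° lon × 1° lat. Centre is SW corner plus half of each.
latitude -87.500, longitude -163.000.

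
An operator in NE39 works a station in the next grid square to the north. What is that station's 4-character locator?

NF30

Latitude square 9; +1 → 10, wraps to 0, carry into field.
Latitude field E = 4; +1 → 5 = F.
The longitude characters are unchanged.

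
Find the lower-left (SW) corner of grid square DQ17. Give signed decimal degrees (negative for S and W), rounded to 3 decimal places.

Field D=3, Q=16: +3·20° lon, +16·10° lat → SW at lon -120°, lat 70°.
Square 1, 7: +1·2° lon, +7·1° lat → SW at lon -118°, lat 77°.
latitude 77.000, longitude -118.000.

77.000, -118.000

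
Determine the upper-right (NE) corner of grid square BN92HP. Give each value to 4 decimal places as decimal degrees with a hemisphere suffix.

Field B=1, N=13: +1·20° lon, +13·10° lat → SW at lon -160°, lat 40°.
Square 9, 2: +9·2° lon, +2·1° lat → SW at lon -142°, lat 42°.
Subsquare h=7, p=15: +7·0.0833333° lon, +15·0.0416667° lat → SW at lon -141.417°, lat 42.625°.
Cell spans 0.0833333° lon × 0.0416667° lat. NE corner is SW corner plus one full cell.
latitude 42.6667° N, longitude 141.3333° W.

42.6667° N, 141.3333° W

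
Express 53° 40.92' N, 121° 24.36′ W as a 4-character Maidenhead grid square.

Offset from 180°W / 90°S: lon 58.59°, lat 143.68°.
Field (20°×10°, letters A–R): 58.59/20 → 2 → C, 143.68/10 → 14 → O; chars CO.
Square (2°×1°, digits 0–9): 18.59/2 → 9, 3.68/1 → 3; chars 93.

CO93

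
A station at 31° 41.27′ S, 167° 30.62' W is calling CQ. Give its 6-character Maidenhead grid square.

Offset from 180°W / 90°S: lon 12.4897°, lat 58.3122°.
Field: lon ⌊12.4897/20⌋ = 0 → A; lat ⌊58.3122/10⌋ = 5 → F.
Square: lon ⌊12.4897/2⌋ = 6; lat ⌊8.3122/1⌋ = 8.
Subsquare: lon ⌊0.4897/0.0833333⌋ = 5 → f; lat ⌊0.3122/0.0416667⌋ = 7 → h.

AF68fh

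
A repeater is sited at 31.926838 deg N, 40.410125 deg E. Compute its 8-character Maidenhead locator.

LM01ew92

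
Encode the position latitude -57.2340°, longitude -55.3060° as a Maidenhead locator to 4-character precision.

GD22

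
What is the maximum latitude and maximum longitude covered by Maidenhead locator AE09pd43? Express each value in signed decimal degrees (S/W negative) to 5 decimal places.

-40.85833, -178.70833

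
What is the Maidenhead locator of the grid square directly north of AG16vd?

AG16ve

Latitude subsquare d = 3; +1 → 4 = e.
The longitude characters are unchanged.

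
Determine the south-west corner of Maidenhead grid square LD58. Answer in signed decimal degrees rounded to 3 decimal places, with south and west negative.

-52.000, 50.000

Field L=11, D=3: +11·20° lon, +3·10° lat → SW at lon 40°, lat -60°.
Square 5, 8: +5·2° lon, +8·1° lat → SW at lon 50°, lat -52°.
latitude -52.000, longitude 50.000.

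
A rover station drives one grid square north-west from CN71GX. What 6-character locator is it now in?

CN72fa

Longitude subsquare g = 6; −1 → 5 = f.
Latitude subsquare x = 23; +1 → 24, wraps to 0 = a, carry into square.
Latitude square 1; +1 → 2.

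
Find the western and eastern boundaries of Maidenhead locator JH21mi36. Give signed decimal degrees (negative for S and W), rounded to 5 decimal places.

Field J=9, H=7: +9·20° lon, +7·10° lat → SW at lon 0°, lat -20°.
Square 2, 1: +2·2° lon, +1·1° lat → SW at lon 4°, lat -19°.
Subsquare m=12, i=8: +12·0.0833333° lon, +8·0.0416667° lat → SW at lon 5°, lat -18.6667°.
Extended square 3, 6: +3·0.00833333° lon, +6·0.00416667° lat → SW at lon 5.025°, lat -18.6417°.
Cell spans 0.00833333° lon × 0.00416667° lat.
west 5.02500, east 5.03333.

5.02500, 5.03333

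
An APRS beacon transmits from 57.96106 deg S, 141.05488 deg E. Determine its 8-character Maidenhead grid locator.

Offset from 180°W / 90°S: lon 321.05488°, lat 32.03894°.
Field: lon ⌊321.05488/20⌋ = 16 → Q; lat ⌊32.03894/10⌋ = 3 → D.
Square: lon ⌊1.05488/2⌋ = 0; lat ⌊2.03894/1⌋ = 2.
Subsquare: lon ⌊1.05488/0.0833333⌋ = 12 → m; lat ⌊0.03894/0.0416667⌋ = 0 → a.
Extended square: lon ⌊0.05488/0.00833333⌋ = 6; lat ⌊0.03894/0.00416667⌋ = 9.

QD02ma69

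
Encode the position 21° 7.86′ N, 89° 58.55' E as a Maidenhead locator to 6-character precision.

Add 180° to longitude and 90° to latitude: 269.9758, 111.1310.
Field (20°×10°, letters A–R): 269.9758/20 → 13 → N, 111.1310/10 → 11 → L; chars NL.
Square (2°×1°, digits 0–9): 9.9758/2 → 4, 1.1310/1 → 1; chars 41.
Subsquare (5′×2.5′, letters a–x): 1.9758/0.0833333 → 23 → x, 0.1310/0.0416667 → 3 → d; chars xd.

NL41xd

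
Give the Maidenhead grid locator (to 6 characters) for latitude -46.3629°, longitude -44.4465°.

GE73sp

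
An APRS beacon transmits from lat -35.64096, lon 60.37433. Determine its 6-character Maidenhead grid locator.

Shift to the Maidenhead origin (180°W, 90°S): lon 240.3743, lat 54.3590.
Field: 240.3743/20 → 12 → M, 54.3590/10 → 5 → F; chars MF.
Square: 0.3743/2 → 0, 4.3590/1 → 4; chars 04.
Subsquare: 0.3743/0.0833333 → 4 → e, 0.3590/0.0416667 → 8 → i; chars ei.

MF04ei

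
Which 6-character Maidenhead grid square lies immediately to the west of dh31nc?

DH31mc

Longitude subsquare n = 13; −1 → 12 = m.
The latitude characters are unchanged.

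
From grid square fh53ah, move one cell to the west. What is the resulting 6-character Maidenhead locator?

Longitude subsquare a = 0; −1 → -1, wraps to 23 = x, carry into square.
Longitude square 5; −1 → 4.
The latitude characters are unchanged.

FH43xh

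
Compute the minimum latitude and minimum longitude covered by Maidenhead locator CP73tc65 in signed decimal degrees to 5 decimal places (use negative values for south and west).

63.10417, -124.36667

Field C=2, P=15: +2·20° lon, +15·10° lat → SW at lon -140°, lat 60°.
Square 7, 3: +7·2° lon, +3·1° lat → SW at lon -126°, lat 63°.
Subsquare t=19, c=2: +19·0.0833333° lon, +2·0.0416667° lat → SW at lon -124.417°, lat 63.0833°.
Extended square 6, 5: +6·0.00833333° lon, +5·0.00416667° lat → SW at lon -124.367°, lat 63.1042°.
latitude 63.10417, longitude -124.36667.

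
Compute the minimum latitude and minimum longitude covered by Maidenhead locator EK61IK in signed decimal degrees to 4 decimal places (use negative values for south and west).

11.4167, -87.3333

Field E=4, K=10: +4·20° lon, +10·10° lat → SW at lon -100°, lat 10°.
Square 6, 1: +6·2° lon, +1·1° lat → SW at lon -88°, lat 11°.
Subsquare i=8, k=10: +8·0.0833333° lon, +10·0.0416667° lat → SW at lon -87.3333°, lat 11.4167°.
latitude 11.4167, longitude -87.3333.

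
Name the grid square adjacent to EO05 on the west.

DO95

Longitude square 0; −1 → -1, wraps to 9, carry into field.
Longitude field E = 4; −1 → 3 = D.
The latitude characters are unchanged.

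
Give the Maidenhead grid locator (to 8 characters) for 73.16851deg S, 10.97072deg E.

JB56lt69

Add 180° to longitude and 90° to latitude: 190.97072, 16.83149.
Field: lon ⌊190.97072/20⌋ = 9 → J; lat ⌊16.83149/10⌋ = 1 → B.
Square: lon ⌊10.97072/2⌋ = 5; lat ⌊6.83149/1⌋ = 6.
Subsquare: lon ⌊0.97072/0.0833333⌋ = 11 → l; lat ⌊0.83149/0.0416667⌋ = 19 → t.
Extended square: lon ⌊0.05405/0.00833333⌋ = 6; lat ⌊0.03982/0.00416667⌋ = 9.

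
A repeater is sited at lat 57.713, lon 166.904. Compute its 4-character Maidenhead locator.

RO37

Shift to the Maidenhead origin (180°W, 90°S): lon 346.90, lat 147.71.
Field: lon ⌊346.90/20⌋ = 17 → R; lat ⌊147.71/10⌋ = 14 → O.
Square: lon ⌊6.90/2⌋ = 3; lat ⌊7.71/1⌋ = 7.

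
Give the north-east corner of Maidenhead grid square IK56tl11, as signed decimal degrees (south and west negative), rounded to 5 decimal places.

Field I=8, K=10: +8·20° lon, +10·10° lat → SW at lon -20°, lat 10°.
Square 5, 6: +5·2° lon, +6·1° lat → SW at lon -10°, lat 16°.
Subsquare t=19, l=11: +19·0.0833333° lon, +11·0.0416667° lat → SW at lon -8.41667°, lat 16.4583°.
Extended square 1, 1: +1·0.00833333° lon, +1·0.00416667° lat → SW at lon -8.40833°, lat 16.4625°.
Cell spans 0.00833333° lon × 0.00416667° lat. NE corner is SW corner plus one full cell.
latitude 16.46667, longitude -8.40000.

16.46667, -8.40000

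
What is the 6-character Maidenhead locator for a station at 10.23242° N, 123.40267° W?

CK80hf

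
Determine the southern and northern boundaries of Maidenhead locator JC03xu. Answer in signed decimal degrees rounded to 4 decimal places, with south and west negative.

-66.1667, -66.1250

Field J=9, C=2: +9·20° lon, +2·10° lat → SW at lon 0°, lat -70°.
Square 0, 3: +0·2° lon, +3·1° lat → SW at lon 0°, lat -67°.
Subsquare x=23, u=20: +23·0.0833333° lon, +20·0.0416667° lat → SW at lon 1.91667°, lat -66.1667°.
Cell spans 0.0833333° lon × 0.0416667° lat.
south -66.1667, north -66.1250.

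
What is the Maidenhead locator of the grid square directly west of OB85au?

OB75xu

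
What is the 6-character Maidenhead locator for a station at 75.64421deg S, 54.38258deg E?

LB74ei

Add 180° to longitude and 90° to latitude: 234.3826, 14.3558.
Field (20°×10°, letters A–R): 234.3826/20 → 11 → L, 14.3558/10 → 1 → B; chars LB.
Square (2°×1°, digits 0–9): 14.3826/2 → 7, 4.3558/1 → 4; chars 74.
Subsquare (5′×2.5′, letters a–x): 0.3826/0.0833333 → 4 → e, 0.3558/0.0416667 → 8 → i; chars ei.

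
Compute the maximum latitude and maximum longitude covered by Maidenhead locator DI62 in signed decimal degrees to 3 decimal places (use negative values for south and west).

Field D=3, I=8: +3·20° lon, +8·10° lat → SW at lon -120°, lat -10°.
Square 6, 2: +6·2° lon, +2·1° lat → SW at lon -108°, lat -8°.
Cell spans 2° lon × 1° lat. NE corner is SW corner plus one full cell.
latitude -7.000, longitude -106.000.

-7.000, -106.000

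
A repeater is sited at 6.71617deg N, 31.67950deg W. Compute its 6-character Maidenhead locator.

Add 180° to longitude and 90° to latitude: 148.3205, 96.7162.
Field (20°×10°, letters A–R): lon ⌊148.3205/20⌋ = 7 → H; lat ⌊96.7162/10⌋ = 9 → J.
Square (2°×1°, digits 0–9): lon ⌊8.3205/2⌋ = 4; lat ⌊6.7162/1⌋ = 6.
Subsquare (5′×2.5′, letters a–x): lon ⌊0.3205/0.0833333⌋ = 3 → d; lat ⌊0.7162/0.0416667⌋ = 17 → r.

HJ46dr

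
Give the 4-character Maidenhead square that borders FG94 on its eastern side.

Longitude square 9; +1 → 10, wraps to 0, carry into field.
Longitude field F = 5; +1 → 6 = G.
The latitude characters are unchanged.

GG04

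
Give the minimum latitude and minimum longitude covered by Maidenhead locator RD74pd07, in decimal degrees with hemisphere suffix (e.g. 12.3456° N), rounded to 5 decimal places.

55.84583° S, 175.25000° E

Field R=17, D=3: +17·20° lon, +3·10° lat → SW at lon 160°, lat -60°.
Square 7, 4: +7·2° lon, +4·1° lat → SW at lon 174°, lat -56°.
Subsquare p=15, d=3: +15·0.0833333° lon, +3·0.0416667° lat → SW at lon 175.25°, lat -55.875°.
Extended square 0, 7: +0·0.00833333° lon, +7·0.00416667° lat → SW at lon 175.25°, lat -55.8458°.
latitude 55.84583° S, longitude 175.25000° E.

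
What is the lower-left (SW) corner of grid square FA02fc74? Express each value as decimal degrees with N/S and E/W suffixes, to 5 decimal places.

Field F=5, A=0: +5·20° lon, +0·10° lat → SW at lon -80°, lat -90°.
Square 0, 2: +0·2° lon, +2·1° lat → SW at lon -80°, lat -88°.
Subsquare f=5, c=2: +5·0.0833333° lon, +2·0.0416667° lat → SW at lon -79.5833°, lat -87.9167°.
Extended square 7, 4: +7·0.00833333° lon, +4·0.00416667° lat → SW at lon -79.525°, lat -87.9°.
latitude 87.90000° S, longitude 79.52500° W.

87.90000° S, 79.52500° W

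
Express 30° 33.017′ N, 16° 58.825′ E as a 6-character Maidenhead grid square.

JM80ln

Offset from 180°W / 90°S: lon 196.9804°, lat 120.5503°.
Field: lon ⌊196.9804/20⌋ = 9 → J; lat ⌊120.5503/10⌋ = 12 → M.
Square: lon ⌊16.9804/2⌋ = 8; lat ⌊0.5503/1⌋ = 0.
Subsquare: lon ⌊0.9804/0.0833333⌋ = 11 → l; lat ⌊0.5503/0.0416667⌋ = 13 → n.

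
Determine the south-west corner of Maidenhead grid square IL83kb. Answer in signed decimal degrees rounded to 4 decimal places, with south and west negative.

23.0417, -3.1667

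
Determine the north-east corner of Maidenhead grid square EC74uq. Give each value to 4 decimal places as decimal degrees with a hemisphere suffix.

65.2917° S, 84.2500° W

Field E=4, C=2: +4·20° lon, +2·10° lat → SW at lon -100°, lat -70°.
Square 7, 4: +7·2° lon, +4·1° lat → SW at lon -86°, lat -66°.
Subsquare u=20, q=16: +20·0.0833333° lon, +16·0.0416667° lat → SW at lon -84.3333°, lat -65.3333°.
Cell spans 0.0833333° lon × 0.0416667° lat. NE corner is SW corner plus one full cell.
latitude 65.2917° S, longitude 84.2500° W.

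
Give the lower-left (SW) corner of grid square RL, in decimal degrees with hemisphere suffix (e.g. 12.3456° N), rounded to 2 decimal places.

20.00° N, 160.00° E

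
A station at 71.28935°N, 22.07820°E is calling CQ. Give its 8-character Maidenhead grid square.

Add 180° to longitude and 90° to latitude: 202.07820, 161.28935.
Field: lon ⌊202.07820/20⌋ = 10 → K; lat ⌊161.28935/10⌋ = 16 → Q.
Square: lon ⌊2.07820/2⌋ = 1; lat ⌊1.28935/1⌋ = 1.
Subsquare: lon ⌊0.07820/0.0833333⌋ = 0 → a; lat ⌊0.28935/0.0416667⌋ = 6 → g.
Extended square: lon ⌊0.07820/0.00833333⌋ = 9; lat ⌊0.03935/0.00416667⌋ = 9.

KQ11ag99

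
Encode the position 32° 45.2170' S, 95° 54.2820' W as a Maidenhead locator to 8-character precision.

EF27bf19

Shift to the Maidenhead origin (180°W, 90°S): lon 84.09530, lat 57.24638.
Field (20°×10°, letters A–R): lon ⌊84.09530/20⌋ = 4 → E; lat ⌊57.24638/10⌋ = 5 → F.
Square (2°×1°, digits 0–9): lon ⌊4.09530/2⌋ = 2; lat ⌊7.24638/1⌋ = 7.
Subsquare (5′×2.5′, letters a–x): lon ⌊0.09530/0.0833333⌋ = 1 → b; lat ⌊0.24638/0.0416667⌋ = 5 → f.
Extended square (30″×15″, digits 0–9): lon ⌊0.01197/0.00833333⌋ = 1; lat ⌊0.03805/0.00416667⌋ = 9.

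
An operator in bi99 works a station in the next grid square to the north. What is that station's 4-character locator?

BJ90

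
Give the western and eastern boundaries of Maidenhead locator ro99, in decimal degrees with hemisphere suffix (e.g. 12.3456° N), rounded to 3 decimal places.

178.000° E, 180.000° E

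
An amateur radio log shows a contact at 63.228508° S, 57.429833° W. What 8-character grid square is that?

Add 180° to longitude and 90° to latitude: 122.57017, 26.77149.
Field: lon ⌊122.57017/20⌋ = 6 → G; lat ⌊26.77149/10⌋ = 2 → C.
Square: lon ⌊2.57017/2⌋ = 1; lat ⌊6.77149/1⌋ = 6.
Subsquare: lon ⌊0.57017/0.0833333⌋ = 6 → g; lat ⌊0.77149/0.0416667⌋ = 18 → s.
Extended square: lon ⌊0.07017/0.00833333⌋ = 8; lat ⌊0.02149/0.00416667⌋ = 5.

GC16gs85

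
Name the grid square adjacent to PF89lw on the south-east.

PF89mv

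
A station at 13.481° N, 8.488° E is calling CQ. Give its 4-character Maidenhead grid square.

Add 180° to longitude and 90° to latitude: 188.49, 103.48.
Field: 188.49/20 → 9 → J, 103.48/10 → 10 → K; chars JK.
Square: 8.49/2 → 4, 3.48/1 → 3; chars 43.

JK43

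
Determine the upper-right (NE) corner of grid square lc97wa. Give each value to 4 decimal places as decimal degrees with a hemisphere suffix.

62.9583° S, 59.9167° E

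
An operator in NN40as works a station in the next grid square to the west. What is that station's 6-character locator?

NN30xs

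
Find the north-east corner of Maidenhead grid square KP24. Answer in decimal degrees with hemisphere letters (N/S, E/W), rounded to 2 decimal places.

65.00° N, 26.00° E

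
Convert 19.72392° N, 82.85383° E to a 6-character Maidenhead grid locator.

Shift to the Maidenhead origin (180°W, 90°S): lon 262.8538, lat 109.7239.
Field: 262.8538/20 → 13 → N, 109.7239/10 → 10 → K; chars NK.
Square: 2.8538/2 → 1, 9.7239/1 → 9; chars 19.
Subsquare: 0.8538/0.0833333 → 10 → k, 0.7239/0.0416667 → 17 → r; chars kr.

NK19kr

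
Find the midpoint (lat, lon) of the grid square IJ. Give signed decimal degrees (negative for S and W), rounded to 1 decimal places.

5.0, -10.0

Field I=8, J=9: +8·20° lon, +9·10° lat → SW at lon -20°, lat 0°.
Cell spans 20° lon × 10° lat. Centre is SW corner plus half of each.
latitude 5.0, longitude -10.0.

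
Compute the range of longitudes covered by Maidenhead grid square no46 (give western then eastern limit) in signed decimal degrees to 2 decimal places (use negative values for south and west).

88.00, 90.00

Field N=13, O=14: +13·20° lon, +14·10° lat → SW at lon 80°, lat 50°.
Square 4, 6: +4·2° lon, +6·1° lat → SW at lon 88°, lat 56°.
Cell spans 2° lon × 1° lat.
west 88.00, east 90.00.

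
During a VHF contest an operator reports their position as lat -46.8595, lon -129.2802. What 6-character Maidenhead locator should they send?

Add 180° to longitude and 90° to latitude: 50.7198, 43.1405.
Field: 50.7198/20 → 2 → C, 43.1405/10 → 4 → E; chars CE.
Square: 10.7198/2 → 5, 3.1405/1 → 3; chars 53.
Subsquare: 0.7198/0.0833333 → 8 → i, 0.1405/0.0416667 → 3 → d; chars id.

CE53id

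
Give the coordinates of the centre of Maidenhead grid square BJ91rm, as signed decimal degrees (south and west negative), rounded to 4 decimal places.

Field B=1, J=9: +1·20° lon, +9·10° lat → SW at lon -160°, lat 0°.
Square 9, 1: +9·2° lon, +1·1° lat → SW at lon -142°, lat 1°.
Subsquare r=17, m=12: +17·0.0833333° lon, +12·0.0416667° lat → SW at lon -140.583°, lat 1.5°.
Cell spans 0.0833333° lon × 0.0416667° lat. Centre is SW corner plus half of each.
latitude 1.5208, longitude -140.5417.

1.5208, -140.5417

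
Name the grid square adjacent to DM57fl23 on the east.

DM57fl33

Longitude extended square 2; +1 → 3.
The latitude characters are unchanged.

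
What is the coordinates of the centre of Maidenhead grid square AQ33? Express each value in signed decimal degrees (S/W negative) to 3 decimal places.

Field A=0, Q=16: +0·20° lon, +16·10° lat → SW at lon -180°, lat 70°.
Square 3, 3: +3·2° lon, +3·1° lat → SW at lon -174°, lat 73°.
Cell spans 2° lon × 1° lat. Centre is SW corner plus half of each.
latitude 73.500, longitude -173.000.

73.500, -173.000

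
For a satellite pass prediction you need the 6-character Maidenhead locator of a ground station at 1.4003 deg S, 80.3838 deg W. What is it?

EI98to

Add 180° to longitude and 90° to latitude: 99.6162, 88.5997.
Field: 99.6162/20 → 4 → E, 88.5997/10 → 8 → I; chars EI.
Square: 19.6162/2 → 9, 8.5997/1 → 8; chars 98.
Subsquare: 1.6162/0.0833333 → 19 → t, 0.5997/0.0416667 → 14 → o; chars to.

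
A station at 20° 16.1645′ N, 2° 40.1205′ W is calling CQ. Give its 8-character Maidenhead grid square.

IL80pg94

Add 180° to longitude and 90° to latitude: 177.33132, 110.26941.
Field: lon ⌊177.33132/20⌋ = 8 → I; lat ⌊110.26941/10⌋ = 11 → L.
Square: lon ⌊17.33132/2⌋ = 8; lat ⌊0.26941/1⌋ = 0.
Subsquare: lon ⌊1.33132/0.0833333⌋ = 15 → p; lat ⌊0.26941/0.0416667⌋ = 6 → g.
Extended square: lon ⌊0.08132/0.00833333⌋ = 9; lat ⌊0.01941/0.00416667⌋ = 4.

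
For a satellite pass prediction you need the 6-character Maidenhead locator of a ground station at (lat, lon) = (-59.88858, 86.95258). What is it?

Shift to the Maidenhead origin (180°W, 90°S): lon 266.9526, lat 30.1114.
Field: 266.9526/20 → 13 → N, 30.1114/10 → 3 → D; chars ND.
Square: 6.9526/2 → 3, 0.1114/1 → 0; chars 30.
Subsquare: 0.9526/0.0833333 → 11 → l, 0.1114/0.0416667 → 2 → c; chars lc.

ND30lc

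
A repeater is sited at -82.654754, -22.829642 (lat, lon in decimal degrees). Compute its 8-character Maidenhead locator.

Shift to the Maidenhead origin (180°W, 90°S): lon 157.17036, lat 7.34525.
Field: 157.17036/20 → 7 → H, 7.34525/10 → 0 → A; chars HA.
Square: 17.17036/2 → 8, 7.34525/1 → 7; chars 87.
Subsquare: 1.17036/0.0833333 → 14 → o, 0.34525/0.0416667 → 8 → i; chars oi.
Extended square: 0.00369/0.00833333 → 0, 0.01191/0.00416667 → 2; chars 02.

HA87oi02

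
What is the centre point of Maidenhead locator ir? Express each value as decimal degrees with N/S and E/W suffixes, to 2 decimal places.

85.00° N, 10.00° W

Field I=8, R=17: +8·20° lon, +17·10° lat → SW at lon -20°, lat 80°.
Cell spans 20° lon × 10° lat. Centre is SW corner plus half of each.
latitude 85.00° N, longitude 10.00° W.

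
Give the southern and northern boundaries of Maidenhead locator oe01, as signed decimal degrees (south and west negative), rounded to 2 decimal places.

-49.00, -48.00

Field O=14, E=4: +14·20° lon, +4·10° lat → SW at lon 100°, lat -50°.
Square 0, 1: +0·2° lon, +1·1° lat → SW at lon 100°, lat -49°.
Cell spans 2° lon × 1° lat.
south -49.00, north -48.00.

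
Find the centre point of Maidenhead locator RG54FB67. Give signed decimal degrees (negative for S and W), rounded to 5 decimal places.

-25.92708, 170.47083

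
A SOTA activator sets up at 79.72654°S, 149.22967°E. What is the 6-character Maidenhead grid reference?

Add 180° to longitude and 90° to latitude: 329.2297, 10.2735.
Field (20°×10°, letters A–R): lon ⌊329.2297/20⌋ = 16 → Q; lat ⌊10.2735/10⌋ = 1 → B.
Square (2°×1°, digits 0–9): lon ⌊9.2297/2⌋ = 4; lat ⌊0.2735/1⌋ = 0.
Subsquare (5′×2.5′, letters a–x): lon ⌊1.2297/0.0833333⌋ = 14 → o; lat ⌊0.2735/0.0416667⌋ = 6 → g.

QB40og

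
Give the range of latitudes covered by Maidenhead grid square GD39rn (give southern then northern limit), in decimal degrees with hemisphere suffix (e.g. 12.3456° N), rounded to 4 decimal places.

50.4583° S, 50.4167° S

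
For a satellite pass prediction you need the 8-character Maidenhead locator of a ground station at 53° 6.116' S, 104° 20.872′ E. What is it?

OD26ev15

Offset from 180°W / 90°S: lon 284.34787°, lat 36.89807°.
Field: 284.34787/20 → 14 → O, 36.89807/10 → 3 → D; chars OD.
Square: 4.34787/2 → 2, 6.89807/1 → 6; chars 26.
Subsquare: 0.34787/0.0833333 → 4 → e, 0.89807/0.0416667 → 21 → v; chars ev.
Extended square: 0.01453/0.00833333 → 1, 0.02307/0.00416667 → 5; chars 15.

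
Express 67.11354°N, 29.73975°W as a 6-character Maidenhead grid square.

HP57dc

Add 180° to longitude and 90° to latitude: 150.2602, 157.1135.
Field: lon ⌊150.2602/20⌋ = 7 → H; lat ⌊157.1135/10⌋ = 15 → P.
Square: lon ⌊10.2602/2⌋ = 5; lat ⌊7.1135/1⌋ = 7.
Subsquare: lon ⌊0.2602/0.0833333⌋ = 3 → d; lat ⌊0.1135/0.0416667⌋ = 2 → c.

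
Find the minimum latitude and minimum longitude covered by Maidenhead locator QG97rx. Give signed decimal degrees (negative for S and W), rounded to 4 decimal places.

Field Q=16, G=6: +16·20° lon, +6·10° lat → SW at lon 140°, lat -30°.
Square 9, 7: +9·2° lon, +7·1° lat → SW at lon 158°, lat -23°.
Subsquare r=17, x=23: +17·0.0833333° lon, +23·0.0416667° lat → SW at lon 159.417°, lat -22.0417°.
latitude -22.0417, longitude 159.4167.

-22.0417, 159.4167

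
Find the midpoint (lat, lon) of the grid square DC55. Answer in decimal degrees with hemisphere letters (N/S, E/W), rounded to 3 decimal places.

Field D=3, C=2: +3·20° lon, +2·10° lat → SW at lon -120°, lat -70°.
Square 5, 5: +5·2° lon, +5·1° lat → SW at lon -110°, lat -65°.
Cell spans 2° lon × 1° lat. Centre is SW corner plus half of each.
latitude 64.500° S, longitude 109.000° W.

64.500° S, 109.000° W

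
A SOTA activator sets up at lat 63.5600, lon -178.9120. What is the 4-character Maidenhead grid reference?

AP03

Offset from 180°W / 90°S: lon 1.09°, lat 153.56°.
Field: 1.09/20 → 0 → A, 153.56/10 → 15 → P; chars AP.
Square: 1.09/2 → 0, 3.56/1 → 3; chars 03.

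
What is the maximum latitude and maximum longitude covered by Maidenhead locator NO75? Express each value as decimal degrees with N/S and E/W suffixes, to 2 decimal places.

Field N=13, O=14: +13·20° lon, +14·10° lat → SW at lon 80°, lat 50°.
Square 7, 5: +7·2° lon, +5·1° lat → SW at lon 94°, lat 55°.
Cell spans 2° lon × 1° lat. NE corner is SW corner plus one full cell.
latitude 56.00° N, longitude 96.00° E.

56.00° N, 96.00° E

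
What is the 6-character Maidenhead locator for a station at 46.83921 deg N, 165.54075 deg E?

Add 180° to longitude and 90° to latitude: 345.5408, 136.8392.
Field: lon ⌊345.5408/20⌋ = 17 → R; lat ⌊136.8392/10⌋ = 13 → N.
Square: lon ⌊5.5408/2⌋ = 2; lat ⌊6.8392/1⌋ = 6.
Subsquare: lon ⌊1.5408/0.0833333⌋ = 18 → s; lat ⌊0.8392/0.0416667⌋ = 20 → u.

RN26su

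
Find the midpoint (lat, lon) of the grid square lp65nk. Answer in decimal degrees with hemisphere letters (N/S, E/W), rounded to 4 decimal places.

Field L=11, P=15: +11·20° lon, +15·10° lat → SW at lon 40°, lat 60°.
Square 6, 5: +6·2° lon, +5·1° lat → SW at lon 52°, lat 65°.
Subsquare n=13, k=10: +13·0.0833333° lon, +10·0.0416667° lat → SW at lon 53.0833°, lat 65.4167°.
Cell spans 0.0833333° lon × 0.0416667° lat. Centre is SW corner plus half of each.
latitude 65.4375° N, longitude 53.1250° E.

65.4375° N, 53.1250° E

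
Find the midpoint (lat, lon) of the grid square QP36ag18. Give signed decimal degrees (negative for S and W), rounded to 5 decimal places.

Field Q=16, P=15: +16·20° lon, +15·10° lat → SW at lon 140°, lat 60°.
Square 3, 6: +3·2° lon, +6·1° lat → SW at lon 146°, lat 66°.
Subsquare a=0, g=6: +0·0.0833333° lon, +6·0.0416667° lat → SW at lon 146°, lat 66.25°.
Extended square 1, 8: +1·0.00833333° lon, +8·0.00416667° lat → SW at lon 146.008°, lat 66.2833°.
Cell spans 0.00833333° lon × 0.00416667° lat. Centre is SW corner plus half of each.
latitude 66.28542, longitude 146.01250.

66.28542, 146.01250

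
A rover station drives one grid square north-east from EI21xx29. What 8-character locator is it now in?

Longitude extended square 2; +1 → 3.
Latitude extended square 9; +1 → 10, wraps to 0, carry into subsquare.
Latitude subsquare x = 23; +1 → 24, wraps to 0 = a, carry into square.
Latitude square 1; +1 → 2.

EI22xa30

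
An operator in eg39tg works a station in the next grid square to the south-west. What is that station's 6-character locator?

EG39sf

Longitude subsquare t = 19; −1 → 18 = s.
Latitude subsquare g = 6; −1 → 5 = f.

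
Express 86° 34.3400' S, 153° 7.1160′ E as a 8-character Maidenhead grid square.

Add 180° to longitude and 90° to latitude: 333.11860, 3.42767.
Field: 333.11860/20 → 16 → Q, 3.42767/10 → 0 → A; chars QA.
Square: 13.11860/2 → 6, 3.42767/1 → 3; chars 63.
Subsquare: 1.11860/0.0833333 → 13 → n, 0.42767/0.0416667 → 10 → k; chars nk.
Extended square: 0.03527/0.00833333 → 4, 0.01100/0.00416667 → 2; chars 42.

QA63nk42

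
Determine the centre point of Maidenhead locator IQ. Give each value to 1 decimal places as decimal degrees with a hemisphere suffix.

75.0° N, 10.0° W

Field I=8, Q=16: +8·20° lon, +16·10° lat → SW at lon -20°, lat 70°.
Cell spans 20° lon × 10° lat. Centre is SW corner plus half of each.
latitude 75.0° N, longitude 10.0° W.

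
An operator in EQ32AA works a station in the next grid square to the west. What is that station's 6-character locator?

Longitude subsquare a = 0; −1 → -1, wraps to 23 = x, carry into square.
Longitude square 3; −1 → 2.
The latitude characters are unchanged.

EQ22xa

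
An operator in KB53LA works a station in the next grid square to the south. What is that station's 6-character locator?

KB52lx

Latitude subsquare a = 0; −1 → -1, wraps to 23 = x, carry into square.
Latitude square 3; −1 → 2.
The longitude characters are unchanged.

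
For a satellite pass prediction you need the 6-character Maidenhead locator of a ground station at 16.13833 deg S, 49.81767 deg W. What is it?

GH53cu

Shift to the Maidenhead origin (180°W, 90°S): lon 130.1823, lat 73.8617.
Field: lon ⌊130.1823/20⌋ = 6 → G; lat ⌊73.8617/10⌋ = 7 → H.
Square: lon ⌊10.1823/2⌋ = 5; lat ⌊3.8617/1⌋ = 3.
Subsquare: lon ⌊0.1823/0.0833333⌋ = 2 → c; lat ⌊0.8617/0.0416667⌋ = 20 → u.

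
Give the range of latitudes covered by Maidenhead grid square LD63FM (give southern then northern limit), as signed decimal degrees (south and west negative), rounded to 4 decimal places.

-56.5000, -56.4583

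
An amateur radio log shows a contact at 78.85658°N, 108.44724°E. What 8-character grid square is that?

OQ48fu35

Shift to the Maidenhead origin (180°W, 90°S): lon 288.44724, lat 168.85658.
Field: lon ⌊288.44724/20⌋ = 14 → O; lat ⌊168.85658/10⌋ = 16 → Q.
Square: lon ⌊8.44724/2⌋ = 4; lat ⌊8.85658/1⌋ = 8.
Subsquare: lon ⌊0.44724/0.0833333⌋ = 5 → f; lat ⌊0.85658/0.0416667⌋ = 20 → u.
Extended square: lon ⌊0.03057/0.00833333⌋ = 3; lat ⌊0.02325/0.00416667⌋ = 5.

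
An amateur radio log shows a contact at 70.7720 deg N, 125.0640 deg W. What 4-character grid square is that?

CQ70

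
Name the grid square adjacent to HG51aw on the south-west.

Longitude subsquare a = 0; −1 → -1, wraps to 23 = x, carry into square.
Longitude square 5; −1 → 4.
Latitude subsquare w = 22; −1 → 21 = v.

HG41xv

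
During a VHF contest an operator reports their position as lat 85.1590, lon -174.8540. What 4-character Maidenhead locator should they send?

AR25

Shift to the Maidenhead origin (180°W, 90°S): lon 5.15, lat 175.16.
Field: 5.15/20 → 0 → A, 175.16/10 → 17 → R; chars AR.
Square: 5.15/2 → 2, 5.16/1 → 5; chars 25.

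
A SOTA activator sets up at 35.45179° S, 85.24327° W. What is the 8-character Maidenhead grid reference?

EF74jn01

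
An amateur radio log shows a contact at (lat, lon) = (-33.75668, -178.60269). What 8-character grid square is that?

AF06qf78

Add 180° to longitude and 90° to latitude: 1.39731, 56.24332.
Field: 1.39731/20 → 0 → A, 56.24332/10 → 5 → F; chars AF.
Square: 1.39731/2 → 0, 6.24332/1 → 6; chars 06.
Subsquare: 1.39731/0.0833333 → 16 → q, 0.24332/0.0416667 → 5 → f; chars qf.
Extended square: 0.06398/0.00833333 → 7, 0.03499/0.00416667 → 8; chars 78.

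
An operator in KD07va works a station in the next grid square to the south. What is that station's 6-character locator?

KD06vx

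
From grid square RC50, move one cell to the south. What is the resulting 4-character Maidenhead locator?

RB59

Latitude square 0; −1 → -1, wraps to 9, carry into field.
Latitude field C = 2; −1 → 1 = B.
The longitude characters are unchanged.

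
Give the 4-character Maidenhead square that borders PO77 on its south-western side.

PO66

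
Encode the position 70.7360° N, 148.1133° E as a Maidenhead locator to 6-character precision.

QQ40br

Add 180° to longitude and 90° to latitude: 328.1133, 160.7360.
Field: 328.1133/20 → 16 → Q, 160.7360/10 → 16 → Q; chars QQ.
Square: 8.1133/2 → 4, 0.7360/1 → 0; chars 40.
Subsquare: 0.1133/0.0833333 → 1 → b, 0.7360/0.0416667 → 17 → r; chars br.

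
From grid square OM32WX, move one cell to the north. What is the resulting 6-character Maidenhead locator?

OM33wa

Latitude subsquare x = 23; +1 → 24, wraps to 0 = a, carry into square.
Latitude square 2; +1 → 3.
The longitude characters are unchanged.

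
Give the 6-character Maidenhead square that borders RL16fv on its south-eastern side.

Longitude subsquare f = 5; +1 → 6 = g.
Latitude subsquare v = 21; −1 → 20 = u.

RL16gu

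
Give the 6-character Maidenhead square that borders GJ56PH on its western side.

GJ56oh

Longitude subsquare p = 15; −1 → 14 = o.
The latitude characters are unchanged.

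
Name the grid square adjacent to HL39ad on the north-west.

Longitude subsquare a = 0; −1 → -1, wraps to 23 = x, carry into square.
Longitude square 3; −1 → 2.
Latitude subsquare d = 3; +1 → 4 = e.

HL29xe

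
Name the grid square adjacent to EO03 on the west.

DO93

Longitude square 0; −1 → -1, wraps to 9, carry into field.
Longitude field E = 4; −1 → 3 = D.
The latitude characters are unchanged.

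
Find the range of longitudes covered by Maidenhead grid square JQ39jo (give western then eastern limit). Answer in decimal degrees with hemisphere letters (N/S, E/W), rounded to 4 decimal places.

Field J=9, Q=16: +9·20° lon, +16·10° lat → SW at lon 0°, lat 70°.
Square 3, 9: +3·2° lon, +9·1° lat → SW at lon 6°, lat 79°.
Subsquare j=9, o=14: +9·0.0833333° lon, +14·0.0416667° lat → SW at lon 6.75°, lat 79.5833°.
Cell spans 0.0833333° lon × 0.0416667° lat.
west 6.7500° E, east 6.8333° E.

6.7500° E, 6.8333° E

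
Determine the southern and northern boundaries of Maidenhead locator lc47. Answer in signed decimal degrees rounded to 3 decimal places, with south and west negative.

-63.000, -62.000

Field L=11, C=2: +11·20° lon, +2·10° lat → SW at lon 40°, lat -70°.
Square 4, 7: +4·2° lon, +7·1° lat → SW at lon 48°, lat -63°.
Cell spans 2° lon × 1° lat.
south -63.000, north -62.000.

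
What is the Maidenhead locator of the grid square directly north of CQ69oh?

CQ69oi

Latitude subsquare h = 7; +1 → 8 = i.
The longitude characters are unchanged.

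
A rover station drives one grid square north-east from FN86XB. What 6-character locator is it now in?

Longitude subsquare x = 23; +1 → 24, wraps to 0 = a, carry into square.
Longitude square 8; +1 → 9.
Latitude subsquare b = 1; +1 → 2 = c.

FN96ac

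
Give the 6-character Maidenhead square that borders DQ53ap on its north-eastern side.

Longitude subsquare a = 0; +1 → 1 = b.
Latitude subsquare p = 15; +1 → 16 = q.

DQ53bq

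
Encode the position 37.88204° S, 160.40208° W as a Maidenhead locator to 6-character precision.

AF92tc

Offset from 180°W / 90°S: lon 19.5979°, lat 52.1180°.
Field: lon ⌊19.5979/20⌋ = 0 → A; lat ⌊52.1180/10⌋ = 5 → F.
Square: lon ⌊19.5979/2⌋ = 9; lat ⌊2.1180/1⌋ = 2.
Subsquare: lon ⌊1.5979/0.0833333⌋ = 19 → t; lat ⌊0.1180/0.0416667⌋ = 2 → c.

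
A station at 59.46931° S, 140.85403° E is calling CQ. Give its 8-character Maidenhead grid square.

QD00km27

Offset from 180°W / 90°S: lon 320.85403°, lat 30.53069°.
Field: 320.85403/20 → 16 → Q, 30.53069/10 → 3 → D; chars QD.
Square: 0.85403/2 → 0, 0.53069/1 → 0; chars 00.
Subsquare: 0.85403/0.0833333 → 10 → k, 0.53069/0.0416667 → 12 → m; chars km.
Extended square: 0.02070/0.00833333 → 2, 0.03069/0.00416667 → 7; chars 27.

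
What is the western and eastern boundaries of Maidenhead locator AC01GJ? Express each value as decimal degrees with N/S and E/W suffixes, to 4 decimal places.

179.5000° W, 179.4167° W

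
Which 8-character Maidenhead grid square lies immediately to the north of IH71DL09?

IH71dm00

Latitude extended square 9; +1 → 10, wraps to 0, carry into subsquare.
Latitude subsquare l = 11; +1 → 12 = m.
The longitude characters are unchanged.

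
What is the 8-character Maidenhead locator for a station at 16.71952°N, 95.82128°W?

EK26cr12

Add 180° to longitude and 90° to latitude: 84.17872, 106.71952.
Field: 84.17872/20 → 4 → E, 106.71952/10 → 10 → K; chars EK.
Square: 4.17872/2 → 2, 6.71952/1 → 6; chars 26.
Subsquare: 0.17872/0.0833333 → 2 → c, 0.71952/0.0416667 → 17 → r; chars cr.
Extended square: 0.01205/0.00833333 → 1, 0.01119/0.00416667 → 2; chars 12.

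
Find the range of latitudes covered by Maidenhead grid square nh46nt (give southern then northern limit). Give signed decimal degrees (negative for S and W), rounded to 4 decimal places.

-13.2083, -13.1667

Field N=13, H=7: +13·20° lon, +7·10° lat → SW at lon 80°, lat -20°.
Square 4, 6: +4·2° lon, +6·1° lat → SW at lon 88°, lat -14°.
Subsquare n=13, t=19: +13·0.0833333° lon, +19·0.0416667° lat → SW at lon 89.0833°, lat -13.2083°.
Cell spans 0.0833333° lon × 0.0416667° lat.
south -13.2083, north -13.1667.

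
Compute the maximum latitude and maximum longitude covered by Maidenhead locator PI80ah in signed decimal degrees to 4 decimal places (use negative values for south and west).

Field P=15, I=8: +15·20° lon, +8·10° lat → SW at lon 120°, lat -10°.
Square 8, 0: +8·2° lon, +0·1° lat → SW at lon 136°, lat -10°.
Subsquare a=0, h=7: +0·0.0833333° lon, +7·0.0416667° lat → SW at lon 136°, lat -9.70833°.
Cell spans 0.0833333° lon × 0.0416667° lat. NE corner is SW corner plus one full cell.
latitude -9.6667, longitude 136.0833.

-9.6667, 136.0833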